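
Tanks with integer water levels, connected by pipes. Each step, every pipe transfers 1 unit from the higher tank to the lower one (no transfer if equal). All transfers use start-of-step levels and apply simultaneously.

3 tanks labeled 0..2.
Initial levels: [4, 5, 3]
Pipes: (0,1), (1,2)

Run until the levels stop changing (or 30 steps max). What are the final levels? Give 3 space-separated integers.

Answer: 4 5 3

Derivation:
Step 1: flows [1->0,1->2] -> levels [5 3 4]
Step 2: flows [0->1,2->1] -> levels [4 5 3]
  -> period-2 cycle: step 2 state = step 0 state; never stabilizes
  -> state at step 30: (30-0) mod 2 = 0, same as step 0 -> [4 5 3]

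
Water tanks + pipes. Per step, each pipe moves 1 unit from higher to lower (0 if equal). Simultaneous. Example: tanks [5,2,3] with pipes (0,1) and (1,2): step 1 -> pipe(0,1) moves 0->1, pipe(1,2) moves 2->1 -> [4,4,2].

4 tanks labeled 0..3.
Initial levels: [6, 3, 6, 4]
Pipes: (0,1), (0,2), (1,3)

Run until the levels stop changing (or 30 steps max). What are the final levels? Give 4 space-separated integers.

Step 1: flows [0->1,0=2,3->1] -> levels [5 5 6 3]
Step 2: flows [0=1,2->0,1->3] -> levels [6 4 5 4]
Step 3: flows [0->1,0->2,1=3] -> levels [4 5 6 4]
Step 4: flows [1->0,2->0,1->3] -> levels [6 3 5 5]
Step 5: flows [0->1,0->2,3->1] -> levels [4 5 6 4]
  -> period-2 cycle: step 5 state = step 3 state; never stabilizes
  -> state at step 30: (30-3) mod 2 = 1, same as step 4 -> [6 3 5 5]

Answer: 6 3 5 5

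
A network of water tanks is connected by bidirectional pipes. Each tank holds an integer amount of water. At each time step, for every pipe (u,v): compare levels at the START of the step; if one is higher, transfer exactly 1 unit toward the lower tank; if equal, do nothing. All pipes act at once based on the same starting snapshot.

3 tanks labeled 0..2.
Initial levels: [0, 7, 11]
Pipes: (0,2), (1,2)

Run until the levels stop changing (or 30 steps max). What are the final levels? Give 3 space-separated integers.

Answer: 6 6 6

Derivation:
Step 1: flows [2->0,2->1] -> levels [1 8 9]
Step 2: flows [2->0,2->1] -> levels [2 9 7]
Step 3: flows [2->0,1->2] -> levels [3 8 7]
Step 4: flows [2->0,1->2] -> levels [4 7 7]
Step 5: flows [2->0,1=2] -> levels [5 7 6]
Step 6: flows [2->0,1->2] -> levels [6 6 6]
Step 7: flows [0=2,1=2] -> levels [6 6 6]
  -> stable (no change)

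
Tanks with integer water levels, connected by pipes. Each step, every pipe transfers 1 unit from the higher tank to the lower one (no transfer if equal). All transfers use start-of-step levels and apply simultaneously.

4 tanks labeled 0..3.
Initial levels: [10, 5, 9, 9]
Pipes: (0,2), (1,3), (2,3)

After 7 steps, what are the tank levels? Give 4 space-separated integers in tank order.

Step 1: flows [0->2,3->1,2=3] -> levels [9 6 10 8]
Step 2: flows [2->0,3->1,2->3] -> levels [10 7 8 8]
Step 3: flows [0->2,3->1,2=3] -> levels [9 8 9 7]
Step 4: flows [0=2,1->3,2->3] -> levels [9 7 8 9]
Step 5: flows [0->2,3->1,3->2] -> levels [8 8 10 7]
Step 6: flows [2->0,1->3,2->3] -> levels [9 7 8 9]
  -> period-2 cycle: step 6 state = step 4 state
  -> state at step 7: (7-4) mod 2 = 1, same as step 5 -> [8 8 10 7]

Answer: 8 8 10 7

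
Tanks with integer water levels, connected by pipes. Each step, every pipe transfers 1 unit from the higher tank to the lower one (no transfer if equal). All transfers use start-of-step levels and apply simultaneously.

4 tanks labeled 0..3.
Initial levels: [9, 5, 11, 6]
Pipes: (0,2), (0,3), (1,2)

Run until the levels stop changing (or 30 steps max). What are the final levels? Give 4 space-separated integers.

Answer: 7 7 9 8

Derivation:
Step 1: flows [2->0,0->3,2->1] -> levels [9 6 9 7]
Step 2: flows [0=2,0->3,2->1] -> levels [8 7 8 8]
Step 3: flows [0=2,0=3,2->1] -> levels [8 8 7 8]
Step 4: flows [0->2,0=3,1->2] -> levels [7 7 9 8]
Step 5: flows [2->0,3->0,2->1] -> levels [9 8 7 7]
Step 6: flows [0->2,0->3,1->2] -> levels [7 7 9 8]
  -> period-2 cycle: step 6 state = step 4 state; never stabilizes
  -> state at step 30: (30-4) mod 2 = 0, same as step 4 -> [7 7 9 8]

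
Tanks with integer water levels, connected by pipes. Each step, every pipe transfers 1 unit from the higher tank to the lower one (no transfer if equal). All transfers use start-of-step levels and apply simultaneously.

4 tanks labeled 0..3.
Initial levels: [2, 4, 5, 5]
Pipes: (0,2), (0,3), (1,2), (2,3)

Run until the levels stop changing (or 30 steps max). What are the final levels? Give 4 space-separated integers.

Answer: 3 4 6 3

Derivation:
Step 1: flows [2->0,3->0,2->1,2=3] -> levels [4 5 3 4]
Step 2: flows [0->2,0=3,1->2,3->2] -> levels [3 4 6 3]
Step 3: flows [2->0,0=3,2->1,2->3] -> levels [4 5 3 4]
  -> period-2 cycle: step 3 state = step 1 state; never stabilizes
  -> state at step 30: (30-1) mod 2 = 1, same as step 2 -> [3 4 6 3]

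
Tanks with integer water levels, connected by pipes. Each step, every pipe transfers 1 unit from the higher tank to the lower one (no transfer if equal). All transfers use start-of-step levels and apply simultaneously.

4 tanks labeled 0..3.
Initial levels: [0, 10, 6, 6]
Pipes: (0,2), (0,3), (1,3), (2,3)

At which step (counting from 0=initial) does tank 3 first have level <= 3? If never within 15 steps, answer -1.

Answer: -1

Derivation:
Step 1: flows [2->0,3->0,1->3,2=3] -> levels [2 9 5 6]
Step 2: flows [2->0,3->0,1->3,3->2] -> levels [4 8 5 5]
Step 3: flows [2->0,3->0,1->3,2=3] -> levels [6 7 4 5]
Step 4: flows [0->2,0->3,1->3,3->2] -> levels [4 6 6 6]
Step 5: flows [2->0,3->0,1=3,2=3] -> levels [6 6 5 5]
Step 6: flows [0->2,0->3,1->3,2=3] -> levels [4 5 6 7]
Step 7: flows [2->0,3->0,3->1,3->2] -> levels [6 6 6 4]
Step 8: flows [0=2,0->3,1->3,2->3] -> levels [5 5 5 7]
Step 9: flows [0=2,3->0,3->1,3->2] -> levels [6 6 6 4]
  -> period-2 cycle (repeats step 7); tank 3 never drops to <=3
Tank 3 never reaches <=3 within 15 steps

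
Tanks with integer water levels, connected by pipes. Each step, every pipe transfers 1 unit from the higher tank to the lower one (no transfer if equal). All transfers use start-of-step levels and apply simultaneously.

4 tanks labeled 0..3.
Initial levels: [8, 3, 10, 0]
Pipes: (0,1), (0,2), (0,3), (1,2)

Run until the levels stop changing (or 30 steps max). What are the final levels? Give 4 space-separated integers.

Answer: 7 5 4 5

Derivation:
Step 1: flows [0->1,2->0,0->3,2->1] -> levels [7 5 8 1]
Step 2: flows [0->1,2->0,0->3,2->1] -> levels [6 7 6 2]
Step 3: flows [1->0,0=2,0->3,1->2] -> levels [6 5 7 3]
Step 4: flows [0->1,2->0,0->3,2->1] -> levels [5 7 5 4]
Step 5: flows [1->0,0=2,0->3,1->2] -> levels [5 5 6 5]
Step 6: flows [0=1,2->0,0=3,2->1] -> levels [6 6 4 5]
Step 7: flows [0=1,0->2,0->3,1->2] -> levels [4 5 6 6]
Step 8: flows [1->0,2->0,3->0,2->1] -> levels [7 5 4 5]
Step 9: flows [0->1,0->2,0->3,1->2] -> levels [4 5 6 6]
  -> period-2 cycle: step 9 state = step 7 state; never stabilizes
  -> state at step 30: (30-7) mod 2 = 1, same as step 8 -> [7 5 4 5]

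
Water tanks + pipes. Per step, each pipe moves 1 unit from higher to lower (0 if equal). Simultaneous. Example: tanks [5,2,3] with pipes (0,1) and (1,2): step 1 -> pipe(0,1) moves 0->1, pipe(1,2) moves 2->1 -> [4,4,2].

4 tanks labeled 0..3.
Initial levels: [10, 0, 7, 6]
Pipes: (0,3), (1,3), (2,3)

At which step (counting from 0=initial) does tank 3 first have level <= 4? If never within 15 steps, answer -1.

Step 1: flows [0->3,3->1,2->3] -> levels [9 1 6 7]
Step 2: flows [0->3,3->1,3->2] -> levels [8 2 7 6]
Step 3: flows [0->3,3->1,2->3] -> levels [7 3 6 7]
Step 4: flows [0=3,3->1,3->2] -> levels [7 4 7 5]
Step 5: flows [0->3,3->1,2->3] -> levels [6 5 6 6]
Step 6: flows [0=3,3->1,2=3] -> levels [6 6 6 5]
Step 7: flows [0->3,1->3,2->3] -> levels [5 5 5 8]
Step 8: flows [3->0,3->1,3->2] -> levels [6 6 6 5]
  -> period-2 cycle (repeats step 6); tank 3 never drops to <=4
Tank 3 never reaches <=4 within 15 steps

Answer: -1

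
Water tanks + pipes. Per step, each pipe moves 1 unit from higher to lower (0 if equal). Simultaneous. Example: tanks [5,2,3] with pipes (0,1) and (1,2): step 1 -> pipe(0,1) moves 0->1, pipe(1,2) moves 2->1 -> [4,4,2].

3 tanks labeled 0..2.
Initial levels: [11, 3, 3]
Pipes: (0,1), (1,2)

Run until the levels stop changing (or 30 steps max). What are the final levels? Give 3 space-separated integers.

Answer: 6 5 6

Derivation:
Step 1: flows [0->1,1=2] -> levels [10 4 3]
Step 2: flows [0->1,1->2] -> levels [9 4 4]
Step 3: flows [0->1,1=2] -> levels [8 5 4]
Step 4: flows [0->1,1->2] -> levels [7 5 5]
Step 5: flows [0->1,1=2] -> levels [6 6 5]
Step 6: flows [0=1,1->2] -> levels [6 5 6]
Step 7: flows [0->1,2->1] -> levels [5 7 5]
Step 8: flows [1->0,1->2] -> levels [6 5 6]
  -> period-2 cycle: step 8 state = step 6 state; never stabilizes
  -> state at step 30: (30-6) mod 2 = 0, same as step 6 -> [6 5 6]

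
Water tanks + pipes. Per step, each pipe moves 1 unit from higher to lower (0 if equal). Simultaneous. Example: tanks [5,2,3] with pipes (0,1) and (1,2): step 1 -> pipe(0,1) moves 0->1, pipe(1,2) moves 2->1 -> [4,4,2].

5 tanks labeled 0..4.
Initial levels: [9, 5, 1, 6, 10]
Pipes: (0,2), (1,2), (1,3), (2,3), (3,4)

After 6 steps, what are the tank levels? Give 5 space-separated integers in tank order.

Step 1: flows [0->2,1->2,3->1,3->2,4->3] -> levels [8 5 4 5 9]
Step 2: flows [0->2,1->2,1=3,3->2,4->3] -> levels [7 4 7 5 8]
Step 3: flows [0=2,2->1,3->1,2->3,4->3] -> levels [7 6 5 6 7]
Step 4: flows [0->2,1->2,1=3,3->2,4->3] -> levels [6 5 8 6 6]
Step 5: flows [2->0,2->1,3->1,2->3,3=4] -> levels [7 7 5 6 6]
Step 6: flows [0->2,1->2,1->3,3->2,3=4] -> levels [6 5 8 6 6]

Answer: 6 5 8 6 6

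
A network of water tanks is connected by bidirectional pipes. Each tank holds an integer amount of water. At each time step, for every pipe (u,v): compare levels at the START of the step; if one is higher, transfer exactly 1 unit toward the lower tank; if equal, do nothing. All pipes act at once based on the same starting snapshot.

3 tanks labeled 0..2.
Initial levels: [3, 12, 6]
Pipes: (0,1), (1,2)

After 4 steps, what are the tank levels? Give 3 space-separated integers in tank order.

Answer: 7 7 7

Derivation:
Step 1: flows [1->0,1->2] -> levels [4 10 7]
Step 2: flows [1->0,1->2] -> levels [5 8 8]
Step 3: flows [1->0,1=2] -> levels [6 7 8]
Step 4: flows [1->0,2->1] -> levels [7 7 7]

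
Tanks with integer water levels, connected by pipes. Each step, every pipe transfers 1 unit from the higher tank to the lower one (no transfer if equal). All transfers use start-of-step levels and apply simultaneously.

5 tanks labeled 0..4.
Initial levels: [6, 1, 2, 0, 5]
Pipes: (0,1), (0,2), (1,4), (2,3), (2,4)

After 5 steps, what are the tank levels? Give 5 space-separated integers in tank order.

Step 1: flows [0->1,0->2,4->1,2->3,4->2] -> levels [4 3 3 1 3]
Step 2: flows [0->1,0->2,1=4,2->3,2=4] -> levels [2 4 3 2 3]
Step 3: flows [1->0,2->0,1->4,2->3,2=4] -> levels [4 2 1 3 4]
Step 4: flows [0->1,0->2,4->1,3->2,4->2] -> levels [2 4 4 2 2]
Step 5: flows [1->0,2->0,1->4,2->3,2->4] -> levels [4 2 1 3 4]

Answer: 4 2 1 3 4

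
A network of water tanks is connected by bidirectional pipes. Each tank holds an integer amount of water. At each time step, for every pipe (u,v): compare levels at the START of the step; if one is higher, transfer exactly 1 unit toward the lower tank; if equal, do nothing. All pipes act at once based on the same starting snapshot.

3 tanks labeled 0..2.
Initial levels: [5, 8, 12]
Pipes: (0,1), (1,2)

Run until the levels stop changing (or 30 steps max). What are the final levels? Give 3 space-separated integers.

Step 1: flows [1->0,2->1] -> levels [6 8 11]
Step 2: flows [1->0,2->1] -> levels [7 8 10]
Step 3: flows [1->0,2->1] -> levels [8 8 9]
Step 4: flows [0=1,2->1] -> levels [8 9 8]
Step 5: flows [1->0,1->2] -> levels [9 7 9]
Step 6: flows [0->1,2->1] -> levels [8 9 8]
  -> period-2 cycle: step 6 state = step 4 state; never stabilizes
  -> state at step 30: (30-4) mod 2 = 0, same as step 4 -> [8 9 8]

Answer: 8 9 8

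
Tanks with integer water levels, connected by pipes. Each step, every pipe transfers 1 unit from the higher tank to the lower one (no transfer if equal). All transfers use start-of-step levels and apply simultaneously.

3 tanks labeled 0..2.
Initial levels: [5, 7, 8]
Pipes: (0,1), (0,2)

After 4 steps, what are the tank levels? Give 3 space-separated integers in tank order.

Step 1: flows [1->0,2->0] -> levels [7 6 7]
Step 2: flows [0->1,0=2] -> levels [6 7 7]
Step 3: flows [1->0,2->0] -> levels [8 6 6]
Step 4: flows [0->1,0->2] -> levels [6 7 7]

Answer: 6 7 7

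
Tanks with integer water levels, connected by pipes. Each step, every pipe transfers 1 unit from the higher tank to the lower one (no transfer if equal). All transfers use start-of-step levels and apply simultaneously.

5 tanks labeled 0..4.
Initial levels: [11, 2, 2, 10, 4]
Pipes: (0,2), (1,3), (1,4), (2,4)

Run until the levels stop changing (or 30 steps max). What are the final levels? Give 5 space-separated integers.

Step 1: flows [0->2,3->1,4->1,4->2] -> levels [10 4 4 9 2]
Step 2: flows [0->2,3->1,1->4,2->4] -> levels [9 4 4 8 4]
Step 3: flows [0->2,3->1,1=4,2=4] -> levels [8 5 5 7 4]
Step 4: flows [0->2,3->1,1->4,2->4] -> levels [7 5 5 6 6]
Step 5: flows [0->2,3->1,4->1,4->2] -> levels [6 7 7 5 4]
Step 6: flows [2->0,1->3,1->4,2->4] -> levels [7 5 5 6 6]
  -> period-2 cycle: step 6 state = step 4 state; never stabilizes
  -> state at step 30: (30-4) mod 2 = 0, same as step 4 -> [7 5 5 6 6]

Answer: 7 5 5 6 6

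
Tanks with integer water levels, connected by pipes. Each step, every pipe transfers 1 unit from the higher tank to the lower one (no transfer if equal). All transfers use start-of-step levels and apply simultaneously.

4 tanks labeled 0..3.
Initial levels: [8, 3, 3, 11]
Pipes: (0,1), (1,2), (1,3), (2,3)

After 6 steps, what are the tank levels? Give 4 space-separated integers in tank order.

Step 1: flows [0->1,1=2,3->1,3->2] -> levels [7 5 4 9]
Step 2: flows [0->1,1->2,3->1,3->2] -> levels [6 6 6 7]
Step 3: flows [0=1,1=2,3->1,3->2] -> levels [6 7 7 5]
Step 4: flows [1->0,1=2,1->3,2->3] -> levels [7 5 6 7]
Step 5: flows [0->1,2->1,3->1,3->2] -> levels [6 8 6 5]
Step 6: flows [1->0,1->2,1->3,2->3] -> levels [7 5 6 7]

Answer: 7 5 6 7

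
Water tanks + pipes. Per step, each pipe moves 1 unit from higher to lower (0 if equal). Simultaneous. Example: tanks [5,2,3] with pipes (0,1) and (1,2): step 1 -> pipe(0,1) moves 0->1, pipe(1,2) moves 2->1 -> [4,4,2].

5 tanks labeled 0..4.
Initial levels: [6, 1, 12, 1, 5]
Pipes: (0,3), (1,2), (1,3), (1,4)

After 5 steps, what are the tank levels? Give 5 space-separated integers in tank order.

Step 1: flows [0->3,2->1,1=3,4->1] -> levels [5 3 11 2 4]
Step 2: flows [0->3,2->1,1->3,4->1] -> levels [4 4 10 4 3]
Step 3: flows [0=3,2->1,1=3,1->4] -> levels [4 4 9 4 4]
Step 4: flows [0=3,2->1,1=3,1=4] -> levels [4 5 8 4 4]
Step 5: flows [0=3,2->1,1->3,1->4] -> levels [4 4 7 5 5]

Answer: 4 4 7 5 5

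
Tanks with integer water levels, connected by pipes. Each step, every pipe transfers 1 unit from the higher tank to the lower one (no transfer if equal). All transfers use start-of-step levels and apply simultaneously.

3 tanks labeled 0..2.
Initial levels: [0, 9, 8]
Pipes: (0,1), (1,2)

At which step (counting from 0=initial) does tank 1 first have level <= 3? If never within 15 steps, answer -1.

Step 1: flows [1->0,1->2] -> levels [1 7 9]
Step 2: flows [1->0,2->1] -> levels [2 7 8]
Step 3: flows [1->0,2->1] -> levels [3 7 7]
Step 4: flows [1->0,1=2] -> levels [4 6 7]
Step 5: flows [1->0,2->1] -> levels [5 6 6]
Step 6: flows [1->0,1=2] -> levels [6 5 6]
Step 7: flows [0->1,2->1] -> levels [5 7 5]
Step 8: flows [1->0,1->2] -> levels [6 5 6]
  -> period-2 cycle (repeats step 6); tank 1 never drops to <=3
Tank 1 never reaches <=3 within 15 steps

Answer: -1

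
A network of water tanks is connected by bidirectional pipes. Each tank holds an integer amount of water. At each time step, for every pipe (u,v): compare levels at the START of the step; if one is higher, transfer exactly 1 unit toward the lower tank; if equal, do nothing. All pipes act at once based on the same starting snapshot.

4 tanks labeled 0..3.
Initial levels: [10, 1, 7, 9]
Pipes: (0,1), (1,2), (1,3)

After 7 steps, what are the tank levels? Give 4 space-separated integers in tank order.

Answer: 6 9 6 6

Derivation:
Step 1: flows [0->1,2->1,3->1] -> levels [9 4 6 8]
Step 2: flows [0->1,2->1,3->1] -> levels [8 7 5 7]
Step 3: flows [0->1,1->2,1=3] -> levels [7 7 6 7]
Step 4: flows [0=1,1->2,1=3] -> levels [7 6 7 7]
Step 5: flows [0->1,2->1,3->1] -> levels [6 9 6 6]
Step 6: flows [1->0,1->2,1->3] -> levels [7 6 7 7]
  -> period-2 cycle: step 6 state = step 4 state
  -> state at step 7: (7-4) mod 2 = 1, same as step 5 -> [6 9 6 6]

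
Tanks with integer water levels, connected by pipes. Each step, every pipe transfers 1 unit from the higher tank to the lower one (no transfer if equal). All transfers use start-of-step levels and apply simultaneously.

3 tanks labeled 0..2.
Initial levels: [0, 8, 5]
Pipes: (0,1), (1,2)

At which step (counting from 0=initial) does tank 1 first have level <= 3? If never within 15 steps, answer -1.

Answer: 6

Derivation:
Step 1: flows [1->0,1->2] -> levels [1 6 6]
Step 2: flows [1->0,1=2] -> levels [2 5 6]
Step 3: flows [1->0,2->1] -> levels [3 5 5]
Step 4: flows [1->0,1=2] -> levels [4 4 5]
Step 5: flows [0=1,2->1] -> levels [4 5 4]
Step 6: flows [1->0,1->2] -> levels [5 3 5]
Tank 1 first reaches <=3 at step 6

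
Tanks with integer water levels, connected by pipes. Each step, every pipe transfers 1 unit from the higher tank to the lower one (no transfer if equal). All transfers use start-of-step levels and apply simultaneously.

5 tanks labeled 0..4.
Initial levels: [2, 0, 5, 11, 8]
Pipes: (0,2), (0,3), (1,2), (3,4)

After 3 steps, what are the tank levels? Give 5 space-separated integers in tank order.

Answer: 4 3 3 8 8

Derivation:
Step 1: flows [2->0,3->0,2->1,3->4] -> levels [4 1 3 9 9]
Step 2: flows [0->2,3->0,2->1,3=4] -> levels [4 2 3 8 9]
Step 3: flows [0->2,3->0,2->1,4->3] -> levels [4 3 3 8 8]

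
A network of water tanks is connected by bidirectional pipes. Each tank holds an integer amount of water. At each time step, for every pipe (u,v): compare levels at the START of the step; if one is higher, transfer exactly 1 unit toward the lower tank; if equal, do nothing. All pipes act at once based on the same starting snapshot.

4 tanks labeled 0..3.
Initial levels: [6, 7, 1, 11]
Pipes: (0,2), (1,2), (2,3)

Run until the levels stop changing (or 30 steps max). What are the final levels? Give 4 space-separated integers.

Step 1: flows [0->2,1->2,3->2] -> levels [5 6 4 10]
Step 2: flows [0->2,1->2,3->2] -> levels [4 5 7 9]
Step 3: flows [2->0,2->1,3->2] -> levels [5 6 6 8]
Step 4: flows [2->0,1=2,3->2] -> levels [6 6 6 7]
Step 5: flows [0=2,1=2,3->2] -> levels [6 6 7 6]
Step 6: flows [2->0,2->1,2->3] -> levels [7 7 4 7]
Step 7: flows [0->2,1->2,3->2] -> levels [6 6 7 6]
  -> period-2 cycle: step 7 state = step 5 state; never stabilizes
  -> state at step 30: (30-5) mod 2 = 1, same as step 6 -> [7 7 4 7]

Answer: 7 7 4 7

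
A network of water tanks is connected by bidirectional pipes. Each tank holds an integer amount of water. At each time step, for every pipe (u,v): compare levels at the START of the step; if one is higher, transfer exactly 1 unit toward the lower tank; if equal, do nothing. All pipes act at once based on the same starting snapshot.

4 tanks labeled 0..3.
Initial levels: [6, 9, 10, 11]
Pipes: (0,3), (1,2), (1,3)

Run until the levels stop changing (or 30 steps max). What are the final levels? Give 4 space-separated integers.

Step 1: flows [3->0,2->1,3->1] -> levels [7 11 9 9]
Step 2: flows [3->0,1->2,1->3] -> levels [8 9 10 9]
Step 3: flows [3->0,2->1,1=3] -> levels [9 10 9 8]
Step 4: flows [0->3,1->2,1->3] -> levels [8 8 10 10]
Step 5: flows [3->0,2->1,3->1] -> levels [9 10 9 8]
  -> period-2 cycle: step 5 state = step 3 state; never stabilizes
  -> state at step 30: (30-3) mod 2 = 1, same as step 4 -> [8 8 10 10]

Answer: 8 8 10 10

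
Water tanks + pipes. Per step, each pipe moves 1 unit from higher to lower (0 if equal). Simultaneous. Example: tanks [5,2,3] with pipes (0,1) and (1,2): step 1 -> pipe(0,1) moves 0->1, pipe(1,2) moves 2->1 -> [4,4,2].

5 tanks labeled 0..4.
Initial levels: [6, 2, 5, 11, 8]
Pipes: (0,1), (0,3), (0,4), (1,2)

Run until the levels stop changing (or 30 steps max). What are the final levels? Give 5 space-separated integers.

Step 1: flows [0->1,3->0,4->0,2->1] -> levels [7 4 4 10 7]
Step 2: flows [0->1,3->0,0=4,1=2] -> levels [7 5 4 9 7]
Step 3: flows [0->1,3->0,0=4,1->2] -> levels [7 5 5 8 7]
Step 4: flows [0->1,3->0,0=4,1=2] -> levels [7 6 5 7 7]
Step 5: flows [0->1,0=3,0=4,1->2] -> levels [6 6 6 7 7]
Step 6: flows [0=1,3->0,4->0,1=2] -> levels [8 6 6 6 6]
Step 7: flows [0->1,0->3,0->4,1=2] -> levels [5 7 6 7 7]
Step 8: flows [1->0,3->0,4->0,1->2] -> levels [8 5 7 6 6]
Step 9: flows [0->1,0->3,0->4,2->1] -> levels [5 7 6 7 7]
  -> period-2 cycle: step 9 state = step 7 state; never stabilizes
  -> state at step 30: (30-7) mod 2 = 1, same as step 8 -> [8 5 7 6 6]

Answer: 8 5 7 6 6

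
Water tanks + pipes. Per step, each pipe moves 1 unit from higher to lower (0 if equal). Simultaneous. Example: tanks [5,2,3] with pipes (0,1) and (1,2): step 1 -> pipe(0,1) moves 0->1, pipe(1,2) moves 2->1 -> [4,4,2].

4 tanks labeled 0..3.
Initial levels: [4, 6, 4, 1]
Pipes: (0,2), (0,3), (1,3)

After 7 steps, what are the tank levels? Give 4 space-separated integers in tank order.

Answer: 3 3 4 5

Derivation:
Step 1: flows [0=2,0->3,1->3] -> levels [3 5 4 3]
Step 2: flows [2->0,0=3,1->3] -> levels [4 4 3 4]
Step 3: flows [0->2,0=3,1=3] -> levels [3 4 4 4]
Step 4: flows [2->0,3->0,1=3] -> levels [5 4 3 3]
Step 5: flows [0->2,0->3,1->3] -> levels [3 3 4 5]
Step 6: flows [2->0,3->0,3->1] -> levels [5 4 3 3]
  -> period-2 cycle: step 6 state = step 4 state
  -> state at step 7: (7-4) mod 2 = 1, same as step 5 -> [3 3 4 5]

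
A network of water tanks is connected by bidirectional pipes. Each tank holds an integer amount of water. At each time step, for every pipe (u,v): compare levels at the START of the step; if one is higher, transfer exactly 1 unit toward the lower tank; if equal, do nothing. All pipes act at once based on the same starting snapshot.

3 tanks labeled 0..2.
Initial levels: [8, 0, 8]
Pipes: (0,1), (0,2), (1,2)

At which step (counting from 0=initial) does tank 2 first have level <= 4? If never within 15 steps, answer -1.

Step 1: flows [0->1,0=2,2->1] -> levels [7 2 7]
Step 2: flows [0->1,0=2,2->1] -> levels [6 4 6]
Step 3: flows [0->1,0=2,2->1] -> levels [5 6 5]
Step 4: flows [1->0,0=2,1->2] -> levels [6 4 6]
  -> period-2 cycle (repeats step 2); tank 2 never drops to <=4
Tank 2 never reaches <=4 within 15 steps

Answer: -1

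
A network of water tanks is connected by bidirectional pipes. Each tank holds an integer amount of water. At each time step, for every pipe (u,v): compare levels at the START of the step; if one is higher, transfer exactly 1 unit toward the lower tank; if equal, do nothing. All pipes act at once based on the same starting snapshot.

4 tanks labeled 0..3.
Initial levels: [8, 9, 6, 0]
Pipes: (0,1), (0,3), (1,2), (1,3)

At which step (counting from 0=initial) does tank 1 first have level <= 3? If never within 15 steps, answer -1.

Answer: -1

Derivation:
Step 1: flows [1->0,0->3,1->2,1->3] -> levels [8 6 7 2]
Step 2: flows [0->1,0->3,2->1,1->3] -> levels [6 7 6 4]
Step 3: flows [1->0,0->3,1->2,1->3] -> levels [6 4 7 6]
Step 4: flows [0->1,0=3,2->1,3->1] -> levels [5 7 6 5]
Step 5: flows [1->0,0=3,1->2,1->3] -> levels [6 4 7 6]
  -> period-2 cycle (repeats step 3); tank 1 never drops to <=3
Tank 1 never reaches <=3 within 15 steps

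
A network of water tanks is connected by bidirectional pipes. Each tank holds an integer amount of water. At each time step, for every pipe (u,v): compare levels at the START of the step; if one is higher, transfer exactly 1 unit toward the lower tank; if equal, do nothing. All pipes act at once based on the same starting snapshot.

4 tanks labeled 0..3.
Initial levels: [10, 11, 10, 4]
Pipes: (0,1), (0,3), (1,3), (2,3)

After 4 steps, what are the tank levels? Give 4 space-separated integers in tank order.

Answer: 8 9 8 10

Derivation:
Step 1: flows [1->0,0->3,1->3,2->3] -> levels [10 9 9 7]
Step 2: flows [0->1,0->3,1->3,2->3] -> levels [8 9 8 10]
Step 3: flows [1->0,3->0,3->1,3->2] -> levels [10 9 9 7]
  -> period-2 cycle: step 3 state = step 1 state
  -> state at step 4: (4-1) mod 2 = 1, same as step 2 -> [8 9 8 10]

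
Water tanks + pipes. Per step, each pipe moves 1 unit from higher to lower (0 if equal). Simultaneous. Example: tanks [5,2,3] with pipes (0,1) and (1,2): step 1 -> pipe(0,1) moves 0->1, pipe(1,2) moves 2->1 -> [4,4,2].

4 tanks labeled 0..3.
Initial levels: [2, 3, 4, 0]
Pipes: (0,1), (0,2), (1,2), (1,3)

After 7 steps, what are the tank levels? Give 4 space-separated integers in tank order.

Answer: 2 4 1 2

Derivation:
Step 1: flows [1->0,2->0,2->1,1->3] -> levels [4 2 2 1]
Step 2: flows [0->1,0->2,1=2,1->3] -> levels [2 2 3 2]
Step 3: flows [0=1,2->0,2->1,1=3] -> levels [3 3 1 2]
Step 4: flows [0=1,0->2,1->2,1->3] -> levels [2 1 3 3]
Step 5: flows [0->1,2->0,2->1,3->1] -> levels [2 4 1 2]
Step 6: flows [1->0,0->2,1->2,1->3] -> levels [2 1 3 3]
  -> period-2 cycle: step 6 state = step 4 state
  -> state at step 7: (7-4) mod 2 = 1, same as step 5 -> [2 4 1 2]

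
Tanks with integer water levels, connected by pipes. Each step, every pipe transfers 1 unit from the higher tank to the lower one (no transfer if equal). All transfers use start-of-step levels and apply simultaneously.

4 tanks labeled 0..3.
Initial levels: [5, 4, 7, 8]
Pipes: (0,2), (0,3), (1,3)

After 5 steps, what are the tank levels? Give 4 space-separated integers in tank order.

Answer: 7 6 6 5

Derivation:
Step 1: flows [2->0,3->0,3->1] -> levels [7 5 6 6]
Step 2: flows [0->2,0->3,3->1] -> levels [5 6 7 6]
Step 3: flows [2->0,3->0,1=3] -> levels [7 6 6 5]
Step 4: flows [0->2,0->3,1->3] -> levels [5 5 7 7]
Step 5: flows [2->0,3->0,3->1] -> levels [7 6 6 5]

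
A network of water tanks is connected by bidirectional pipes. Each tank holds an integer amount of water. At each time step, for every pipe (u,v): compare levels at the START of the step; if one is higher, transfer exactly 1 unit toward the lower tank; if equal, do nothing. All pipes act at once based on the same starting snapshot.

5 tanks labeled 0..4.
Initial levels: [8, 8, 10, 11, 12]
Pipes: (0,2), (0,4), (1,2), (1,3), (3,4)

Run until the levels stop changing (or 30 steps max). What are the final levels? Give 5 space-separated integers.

Step 1: flows [2->0,4->0,2->1,3->1,4->3] -> levels [10 10 8 11 10]
Step 2: flows [0->2,0=4,1->2,3->1,3->4] -> levels [9 10 10 9 11]
Step 3: flows [2->0,4->0,1=2,1->3,4->3] -> levels [11 9 9 11 9]
Step 4: flows [0->2,0->4,1=2,3->1,3->4] -> levels [9 10 10 9 11]
  -> period-2 cycle: step 4 state = step 2 state; never stabilizes
  -> state at step 30: (30-2) mod 2 = 0, same as step 2 -> [9 10 10 9 11]

Answer: 9 10 10 9 11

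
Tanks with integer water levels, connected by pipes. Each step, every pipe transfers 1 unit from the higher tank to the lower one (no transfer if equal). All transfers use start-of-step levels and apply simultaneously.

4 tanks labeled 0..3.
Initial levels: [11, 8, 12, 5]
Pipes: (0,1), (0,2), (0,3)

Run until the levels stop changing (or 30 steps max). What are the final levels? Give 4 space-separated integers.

Step 1: flows [0->1,2->0,0->3] -> levels [10 9 11 6]
Step 2: flows [0->1,2->0,0->3] -> levels [9 10 10 7]
Step 3: flows [1->0,2->0,0->3] -> levels [10 9 9 8]
Step 4: flows [0->1,0->2,0->3] -> levels [7 10 10 9]
Step 5: flows [1->0,2->0,3->0] -> levels [10 9 9 8]
  -> period-2 cycle: step 5 state = step 3 state; never stabilizes
  -> state at step 30: (30-3) mod 2 = 1, same as step 4 -> [7 10 10 9]

Answer: 7 10 10 9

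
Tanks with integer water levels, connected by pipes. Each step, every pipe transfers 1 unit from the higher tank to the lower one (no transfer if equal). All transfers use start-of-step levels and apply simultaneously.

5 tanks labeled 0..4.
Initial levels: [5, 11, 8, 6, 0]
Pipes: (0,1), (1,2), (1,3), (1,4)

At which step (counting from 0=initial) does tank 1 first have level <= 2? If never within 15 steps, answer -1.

Step 1: flows [1->0,1->2,1->3,1->4] -> levels [6 7 9 7 1]
Step 2: flows [1->0,2->1,1=3,1->4] -> levels [7 6 8 7 2]
Step 3: flows [0->1,2->1,3->1,1->4] -> levels [6 8 7 6 3]
Step 4: flows [1->0,1->2,1->3,1->4] -> levels [7 4 8 7 4]
Step 5: flows [0->1,2->1,3->1,1=4] -> levels [6 7 7 6 4]
Step 6: flows [1->0,1=2,1->3,1->4] -> levels [7 4 7 7 5]
Step 7: flows [0->1,2->1,3->1,4->1] -> levels [6 8 6 6 4]
Step 8: flows [1->0,1->2,1->3,1->4] -> levels [7 4 7 7 5]
  -> period-2 cycle (repeats step 6); tank 1 never drops to <=2
Tank 1 never reaches <=2 within 15 steps

Answer: -1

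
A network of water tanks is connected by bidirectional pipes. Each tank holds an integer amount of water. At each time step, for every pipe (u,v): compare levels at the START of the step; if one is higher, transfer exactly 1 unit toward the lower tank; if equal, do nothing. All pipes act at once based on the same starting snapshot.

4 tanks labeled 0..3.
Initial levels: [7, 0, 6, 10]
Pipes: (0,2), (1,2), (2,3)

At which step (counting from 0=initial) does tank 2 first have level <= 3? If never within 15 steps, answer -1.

Step 1: flows [0->2,2->1,3->2] -> levels [6 1 7 9]
Step 2: flows [2->0,2->1,3->2] -> levels [7 2 6 8]
Step 3: flows [0->2,2->1,3->2] -> levels [6 3 7 7]
Step 4: flows [2->0,2->1,2=3] -> levels [7 4 5 7]
Step 5: flows [0->2,2->1,3->2] -> levels [6 5 6 6]
Step 6: flows [0=2,2->1,2=3] -> levels [6 6 5 6]
Step 7: flows [0->2,1->2,3->2] -> levels [5 5 8 5]
Step 8: flows [2->0,2->1,2->3] -> levels [6 6 5 6]
  -> period-2 cycle (repeats step 6); tank 2 never drops to <=3
Tank 2 never reaches <=3 within 15 steps

Answer: -1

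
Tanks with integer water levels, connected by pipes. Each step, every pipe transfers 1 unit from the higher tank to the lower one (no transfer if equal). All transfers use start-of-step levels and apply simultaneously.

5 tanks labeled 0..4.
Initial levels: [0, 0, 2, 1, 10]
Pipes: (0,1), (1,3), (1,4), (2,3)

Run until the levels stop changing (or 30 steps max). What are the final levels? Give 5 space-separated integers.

Answer: 3 2 1 3 4

Derivation:
Step 1: flows [0=1,3->1,4->1,2->3] -> levels [0 2 1 1 9]
Step 2: flows [1->0,1->3,4->1,2=3] -> levels [1 1 1 2 8]
Step 3: flows [0=1,3->1,4->1,3->2] -> levels [1 3 2 0 7]
Step 4: flows [1->0,1->3,4->1,2->3] -> levels [2 2 1 2 6]
Step 5: flows [0=1,1=3,4->1,3->2] -> levels [2 3 2 1 5]
Step 6: flows [1->0,1->3,4->1,2->3] -> levels [3 2 1 3 4]
Step 7: flows [0->1,3->1,4->1,3->2] -> levels [2 5 2 1 3]
Step 8: flows [1->0,1->3,1->4,2->3] -> levels [3 2 1 3 4]
  -> period-2 cycle: step 8 state = step 6 state; never stabilizes
  -> state at step 30: (30-6) mod 2 = 0, same as step 6 -> [3 2 1 3 4]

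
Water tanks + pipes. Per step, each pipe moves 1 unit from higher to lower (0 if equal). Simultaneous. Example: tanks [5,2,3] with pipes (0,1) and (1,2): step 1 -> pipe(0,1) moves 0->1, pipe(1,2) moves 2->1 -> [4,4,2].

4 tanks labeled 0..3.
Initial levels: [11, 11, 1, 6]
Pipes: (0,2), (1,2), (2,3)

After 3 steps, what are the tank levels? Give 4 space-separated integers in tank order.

Step 1: flows [0->2,1->2,3->2] -> levels [10 10 4 5]
Step 2: flows [0->2,1->2,3->2] -> levels [9 9 7 4]
Step 3: flows [0->2,1->2,2->3] -> levels [8 8 8 5]

Answer: 8 8 8 5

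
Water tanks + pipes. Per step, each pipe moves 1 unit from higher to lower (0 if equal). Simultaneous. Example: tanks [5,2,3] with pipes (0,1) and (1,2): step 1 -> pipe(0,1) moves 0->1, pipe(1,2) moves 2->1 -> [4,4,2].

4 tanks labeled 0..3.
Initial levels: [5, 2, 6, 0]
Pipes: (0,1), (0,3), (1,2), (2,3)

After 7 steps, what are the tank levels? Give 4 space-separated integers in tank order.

Answer: 4 3 4 2

Derivation:
Step 1: flows [0->1,0->3,2->1,2->3] -> levels [3 4 4 2]
Step 2: flows [1->0,0->3,1=2,2->3] -> levels [3 3 3 4]
Step 3: flows [0=1,3->0,1=2,3->2] -> levels [4 3 4 2]
Step 4: flows [0->1,0->3,2->1,2->3] -> levels [2 5 2 4]
Step 5: flows [1->0,3->0,1->2,3->2] -> levels [4 3 4 2]
  -> period-2 cycle: step 5 state = step 3 state
  -> state at step 7: (7-3) mod 2 = 0, same as step 3 -> [4 3 4 2]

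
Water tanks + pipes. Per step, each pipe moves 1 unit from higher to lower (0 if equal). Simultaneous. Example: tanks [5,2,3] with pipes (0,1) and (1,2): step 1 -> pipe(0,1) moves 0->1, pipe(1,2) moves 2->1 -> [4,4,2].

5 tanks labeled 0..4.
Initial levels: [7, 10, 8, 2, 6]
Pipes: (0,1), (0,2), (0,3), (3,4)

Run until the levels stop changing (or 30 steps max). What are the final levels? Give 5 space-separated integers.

Answer: 5 8 8 7 5

Derivation:
Step 1: flows [1->0,2->0,0->3,4->3] -> levels [8 9 7 4 5]
Step 2: flows [1->0,0->2,0->3,4->3] -> levels [7 8 8 6 4]
Step 3: flows [1->0,2->0,0->3,3->4] -> levels [8 7 7 6 5]
Step 4: flows [0->1,0->2,0->3,3->4] -> levels [5 8 8 6 6]
Step 5: flows [1->0,2->0,3->0,3=4] -> levels [8 7 7 5 6]
Step 6: flows [0->1,0->2,0->3,4->3] -> levels [5 8 8 7 5]
Step 7: flows [1->0,2->0,3->0,3->4] -> levels [8 7 7 5 6]
  -> period-2 cycle: step 7 state = step 5 state; never stabilizes
  -> state at step 30: (30-5) mod 2 = 1, same as step 6 -> [5 8 8 7 5]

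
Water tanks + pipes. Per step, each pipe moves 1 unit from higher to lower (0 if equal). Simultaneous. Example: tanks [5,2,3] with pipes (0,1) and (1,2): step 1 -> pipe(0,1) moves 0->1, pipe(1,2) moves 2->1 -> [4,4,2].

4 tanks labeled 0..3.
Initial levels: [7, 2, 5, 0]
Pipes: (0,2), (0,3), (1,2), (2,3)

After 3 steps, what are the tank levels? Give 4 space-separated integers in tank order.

Answer: 4 3 5 2

Derivation:
Step 1: flows [0->2,0->3,2->1,2->3] -> levels [5 3 4 2]
Step 2: flows [0->2,0->3,2->1,2->3] -> levels [3 4 3 4]
Step 3: flows [0=2,3->0,1->2,3->2] -> levels [4 3 5 2]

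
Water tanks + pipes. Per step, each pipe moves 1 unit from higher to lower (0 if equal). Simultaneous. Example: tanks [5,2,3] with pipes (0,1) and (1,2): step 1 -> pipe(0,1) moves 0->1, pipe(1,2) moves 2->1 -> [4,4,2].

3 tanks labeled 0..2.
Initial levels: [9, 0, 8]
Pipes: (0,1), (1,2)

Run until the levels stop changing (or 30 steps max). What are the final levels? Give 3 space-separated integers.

Step 1: flows [0->1,2->1] -> levels [8 2 7]
Step 2: flows [0->1,2->1] -> levels [7 4 6]
Step 3: flows [0->1,2->1] -> levels [6 6 5]
Step 4: flows [0=1,1->2] -> levels [6 5 6]
Step 5: flows [0->1,2->1] -> levels [5 7 5]
Step 6: flows [1->0,1->2] -> levels [6 5 6]
  -> period-2 cycle: step 6 state = step 4 state; never stabilizes
  -> state at step 30: (30-4) mod 2 = 0, same as step 4 -> [6 5 6]

Answer: 6 5 6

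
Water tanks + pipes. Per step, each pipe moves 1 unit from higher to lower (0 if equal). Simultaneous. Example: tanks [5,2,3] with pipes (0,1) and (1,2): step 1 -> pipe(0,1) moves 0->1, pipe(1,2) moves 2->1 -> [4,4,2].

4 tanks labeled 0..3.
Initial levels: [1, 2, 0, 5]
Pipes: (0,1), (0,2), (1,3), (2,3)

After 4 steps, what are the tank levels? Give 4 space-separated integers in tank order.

Answer: 3 2 2 1

Derivation:
Step 1: flows [1->0,0->2,3->1,3->2] -> levels [1 2 2 3]
Step 2: flows [1->0,2->0,3->1,3->2] -> levels [3 2 2 1]
Step 3: flows [0->1,0->2,1->3,2->3] -> levels [1 2 2 3]
  -> period-2 cycle: step 3 state = step 1 state
  -> state at step 4: (4-1) mod 2 = 1, same as step 2 -> [3 2 2 1]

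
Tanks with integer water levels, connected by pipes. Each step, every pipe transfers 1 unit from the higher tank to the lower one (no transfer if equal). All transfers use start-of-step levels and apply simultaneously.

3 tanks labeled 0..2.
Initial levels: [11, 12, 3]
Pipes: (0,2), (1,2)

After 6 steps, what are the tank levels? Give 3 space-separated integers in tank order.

Step 1: flows [0->2,1->2] -> levels [10 11 5]
Step 2: flows [0->2,1->2] -> levels [9 10 7]
Step 3: flows [0->2,1->2] -> levels [8 9 9]
Step 4: flows [2->0,1=2] -> levels [9 9 8]
Step 5: flows [0->2,1->2] -> levels [8 8 10]
Step 6: flows [2->0,2->1] -> levels [9 9 8]

Answer: 9 9 8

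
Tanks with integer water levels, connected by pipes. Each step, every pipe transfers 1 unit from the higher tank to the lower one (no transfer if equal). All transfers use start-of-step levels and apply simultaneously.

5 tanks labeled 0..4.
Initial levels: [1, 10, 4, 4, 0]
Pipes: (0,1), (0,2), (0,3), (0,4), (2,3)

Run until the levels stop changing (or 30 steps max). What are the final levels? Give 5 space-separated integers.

Answer: 6 4 3 3 3

Derivation:
Step 1: flows [1->0,2->0,3->0,0->4,2=3] -> levels [3 9 3 3 1]
Step 2: flows [1->0,0=2,0=3,0->4,2=3] -> levels [3 8 3 3 2]
Step 3: flows [1->0,0=2,0=3,0->4,2=3] -> levels [3 7 3 3 3]
Step 4: flows [1->0,0=2,0=3,0=4,2=3] -> levels [4 6 3 3 3]
Step 5: flows [1->0,0->2,0->3,0->4,2=3] -> levels [2 5 4 4 4]
Step 6: flows [1->0,2->0,3->0,4->0,2=3] -> levels [6 4 3 3 3]
Step 7: flows [0->1,0->2,0->3,0->4,2=3] -> levels [2 5 4 4 4]
  -> period-2 cycle: step 7 state = step 5 state; never stabilizes
  -> state at step 30: (30-5) mod 2 = 1, same as step 6 -> [6 4 3 3 3]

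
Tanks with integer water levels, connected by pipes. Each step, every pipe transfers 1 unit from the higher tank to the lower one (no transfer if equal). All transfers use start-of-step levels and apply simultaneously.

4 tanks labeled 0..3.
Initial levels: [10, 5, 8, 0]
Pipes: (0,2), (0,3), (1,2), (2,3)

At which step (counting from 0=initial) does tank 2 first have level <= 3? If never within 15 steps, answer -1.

Step 1: flows [0->2,0->3,2->1,2->3] -> levels [8 6 7 2]
Step 2: flows [0->2,0->3,2->1,2->3] -> levels [6 7 6 4]
Step 3: flows [0=2,0->3,1->2,2->3] -> levels [5 6 6 6]
Step 4: flows [2->0,3->0,1=2,2=3] -> levels [7 6 5 5]
Step 5: flows [0->2,0->3,1->2,2=3] -> levels [5 5 7 6]
Step 6: flows [2->0,3->0,2->1,2->3] -> levels [7 6 4 6]
Step 7: flows [0->2,0->3,1->2,3->2] -> levels [5 5 7 6]
  -> period-2 cycle (repeats step 5); tank 2 never drops to <=3
Tank 2 never reaches <=3 within 15 steps

Answer: -1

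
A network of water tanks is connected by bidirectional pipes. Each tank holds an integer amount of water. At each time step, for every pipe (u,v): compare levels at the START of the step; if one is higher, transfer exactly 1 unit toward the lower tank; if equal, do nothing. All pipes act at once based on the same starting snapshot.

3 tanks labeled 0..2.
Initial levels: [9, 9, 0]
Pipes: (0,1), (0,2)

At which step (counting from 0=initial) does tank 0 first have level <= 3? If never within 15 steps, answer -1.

Step 1: flows [0=1,0->2] -> levels [8 9 1]
Step 2: flows [1->0,0->2] -> levels [8 8 2]
Step 3: flows [0=1,0->2] -> levels [7 8 3]
Step 4: flows [1->0,0->2] -> levels [7 7 4]
Step 5: flows [0=1,0->2] -> levels [6 7 5]
Step 6: flows [1->0,0->2] -> levels [6 6 6]
Step 7: flows [0=1,0=2] -> levels [6 6 6]
  -> stable; tank 0 stays at 6 > 3
Tank 0 never reaches <=3 within 15 steps

Answer: -1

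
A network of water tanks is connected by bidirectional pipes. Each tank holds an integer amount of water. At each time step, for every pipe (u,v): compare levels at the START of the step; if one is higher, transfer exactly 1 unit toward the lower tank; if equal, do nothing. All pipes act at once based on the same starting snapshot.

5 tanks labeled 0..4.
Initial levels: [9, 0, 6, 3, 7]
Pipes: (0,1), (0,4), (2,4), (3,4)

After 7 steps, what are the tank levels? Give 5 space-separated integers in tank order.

Step 1: flows [0->1,0->4,4->2,4->3] -> levels [7 1 7 4 6]
Step 2: flows [0->1,0->4,2->4,4->3] -> levels [5 2 6 5 7]
Step 3: flows [0->1,4->0,4->2,4->3] -> levels [5 3 7 6 4]
Step 4: flows [0->1,0->4,2->4,3->4] -> levels [3 4 6 5 7]
Step 5: flows [1->0,4->0,4->2,4->3] -> levels [5 3 7 6 4]
  -> period-2 cycle: step 5 state = step 3 state
  -> state at step 7: (7-3) mod 2 = 0, same as step 3 -> [5 3 7 6 4]

Answer: 5 3 7 6 4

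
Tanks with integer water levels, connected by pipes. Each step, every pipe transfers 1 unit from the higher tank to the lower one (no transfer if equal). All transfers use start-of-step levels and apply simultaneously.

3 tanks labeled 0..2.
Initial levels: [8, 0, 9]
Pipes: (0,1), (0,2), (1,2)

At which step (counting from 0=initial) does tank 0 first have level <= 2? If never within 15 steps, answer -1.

Step 1: flows [0->1,2->0,2->1] -> levels [8 2 7]
Step 2: flows [0->1,0->2,2->1] -> levels [6 4 7]
Step 3: flows [0->1,2->0,2->1] -> levels [6 6 5]
Step 4: flows [0=1,0->2,1->2] -> levels [5 5 7]
Step 5: flows [0=1,2->0,2->1] -> levels [6 6 5]
  -> period-2 cycle (repeats step 3); tank 0 never drops to <=2
Tank 0 never reaches <=2 within 15 steps

Answer: -1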